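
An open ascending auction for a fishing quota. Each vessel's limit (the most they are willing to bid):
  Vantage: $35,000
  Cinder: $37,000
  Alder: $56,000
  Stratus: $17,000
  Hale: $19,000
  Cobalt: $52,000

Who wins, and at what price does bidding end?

Alder wins at $52,000

Limits ranked: 56,000 (Alder) > 52,000 (Cobalt) > 37,000 (Cinder) > 35,000 (Vantage) > 19,000 (Hale) > 17,000 (Stratus)
Bidding ends when Cobalt exits at $52,000; Alder takes it.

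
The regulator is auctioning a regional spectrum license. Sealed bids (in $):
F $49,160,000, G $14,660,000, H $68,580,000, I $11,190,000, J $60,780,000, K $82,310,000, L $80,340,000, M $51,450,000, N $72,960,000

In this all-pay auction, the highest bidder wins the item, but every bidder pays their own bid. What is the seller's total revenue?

All-pay auction: the highest bidder wins the item, but every bidder pays their own bid.
Bids in order: 82,310,000 (K) > 80,340,000 (L) > 72,960,000 (N) > 68,580,000 (H) > 60,780,000 (J) > 51,450,000 (M) > …
Every bidder forfeits their bid regardless of winning.
Revenue = 49,160,000 + 14,660,000 + 68,580,000 + 11,190,000 + 60,780,000 + 82,310,000 + 80,340,000 + 51,450,000 + 72,960,000 = $491,430,000.

Total revenue: $491,430,000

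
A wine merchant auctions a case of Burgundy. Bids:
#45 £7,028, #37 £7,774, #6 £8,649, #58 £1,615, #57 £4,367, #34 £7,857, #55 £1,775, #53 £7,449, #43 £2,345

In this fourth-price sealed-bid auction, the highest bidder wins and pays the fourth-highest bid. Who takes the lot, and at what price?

Bids in order: 8,649 (#6) > 7,857 (#34) > 7,774 (#37) > 7,449 (#53) > 7,028 (#45) > 4,367 (#57) > …
#6 is highest; pays the fourth-highest bid, £7,449.

#6 pays £7,449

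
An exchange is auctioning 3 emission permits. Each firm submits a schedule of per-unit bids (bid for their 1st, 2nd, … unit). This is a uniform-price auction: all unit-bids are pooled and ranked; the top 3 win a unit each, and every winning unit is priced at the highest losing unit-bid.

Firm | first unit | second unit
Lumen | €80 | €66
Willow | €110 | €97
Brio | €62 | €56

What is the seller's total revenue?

Merging the schedules and taking the best 3: 110 (Willow-1), 97 (Willow-2), 80 (Lumen-1)
Highest rejected unit-bid = €66.
Allocation: Lumen 1, Willow 2. Every unit priced at €66.
Revenue = 3 × 66 = €198.

Total revenue: €198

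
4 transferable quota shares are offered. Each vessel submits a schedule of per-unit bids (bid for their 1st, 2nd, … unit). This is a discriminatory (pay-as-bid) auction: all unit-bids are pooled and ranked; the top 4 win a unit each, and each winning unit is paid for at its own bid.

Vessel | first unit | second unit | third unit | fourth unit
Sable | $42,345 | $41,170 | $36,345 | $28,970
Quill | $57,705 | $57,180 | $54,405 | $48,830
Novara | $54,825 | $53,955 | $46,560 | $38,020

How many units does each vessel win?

Merging the schedules and taking the best 4: 57,705 (Quill-1), 57,180 (Quill-2), 54,825 (Novara-1), 54,405 (Quill-3)
Next rejected bid: $53,955 (not a price — pay-as-bid).
Allocation: Novara 1, Quill 3.

Novara 1, Quill 3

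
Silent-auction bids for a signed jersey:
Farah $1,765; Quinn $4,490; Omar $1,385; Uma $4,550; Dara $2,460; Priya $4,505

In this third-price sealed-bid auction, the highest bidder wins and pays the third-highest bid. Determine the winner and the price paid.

Bids in order: 4,550 (Uma) > 4,505 (Priya) > 4,490 (Quinn) > 2,460 (Dara) > 1,765 (Farah) > 1,385 (Omar)
Uma wins; payment is bid #3 in the ranking = $4,490.

Uma pays $4,490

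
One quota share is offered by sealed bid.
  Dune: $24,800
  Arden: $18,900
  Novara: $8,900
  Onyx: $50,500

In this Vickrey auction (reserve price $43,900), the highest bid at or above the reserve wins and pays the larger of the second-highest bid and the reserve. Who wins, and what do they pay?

Onyx pays $43,900

Bids ranked: 50,500 (Onyx) > 24,800 (Dune) > 18,900 (Arden) > 8,900 (Novara)
Onyx has the top bid at or above the reserve ($50,500).
max(second-highest $24,800, reserve $43,900) = $43,900.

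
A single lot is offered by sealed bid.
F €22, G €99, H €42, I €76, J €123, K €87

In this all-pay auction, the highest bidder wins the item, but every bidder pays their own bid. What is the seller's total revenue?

Total revenue: €449

Rule: the highest bidder wins the item, but every bidder pays their own bid.
Bids in order: 123 (J) > 99 (G) > 87 (K) > 76 (I) > 42 (H) > 22 (F)
Every bidder forfeits their bid regardless of winning.
Revenue = 22 + 99 + 42 + 76 + 123 + 87 = €449.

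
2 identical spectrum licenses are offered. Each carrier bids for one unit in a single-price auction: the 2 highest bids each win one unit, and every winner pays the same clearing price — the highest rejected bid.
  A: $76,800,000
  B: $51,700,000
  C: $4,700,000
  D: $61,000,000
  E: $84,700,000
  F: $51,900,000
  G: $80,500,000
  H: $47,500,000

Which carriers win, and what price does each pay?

E, G; each pays $76,800,000

Bids ranked high→low: 84,700,000 (E), 80,500,000 (G), 76,800,000 (A), 61,000,000 (D), …
Winners (2 units): E, G.
Highest unsuccessful bid: $76,800,000 → clearing price.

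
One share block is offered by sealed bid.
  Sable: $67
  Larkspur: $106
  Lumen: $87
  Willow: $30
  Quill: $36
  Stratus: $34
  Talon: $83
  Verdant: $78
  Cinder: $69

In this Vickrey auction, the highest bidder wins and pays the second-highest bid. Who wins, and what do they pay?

Vickrey auction: the highest bidder wins and pays the second-highest bid.
Bids ranked: 106 (Larkspur) > 87 (Lumen) > 83 (Talon) > 78 (Verdant) > 69 (Cinder) > 67 (Sable) > …
Larkspur is highest; pays the second-highest bid, $87.

Larkspur pays $87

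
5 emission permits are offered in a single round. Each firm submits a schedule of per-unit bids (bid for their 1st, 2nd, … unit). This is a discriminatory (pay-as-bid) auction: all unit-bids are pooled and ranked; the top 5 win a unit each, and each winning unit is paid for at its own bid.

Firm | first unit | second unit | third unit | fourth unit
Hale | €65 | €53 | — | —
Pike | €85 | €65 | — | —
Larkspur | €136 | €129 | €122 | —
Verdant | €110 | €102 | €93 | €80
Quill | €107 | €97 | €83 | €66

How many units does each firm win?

All unit-bids, highest first — top 5: 136 (Larkspur-1), 129 (Larkspur-2), 122 (Larkspur-3), 110 (Verdant-1), 107 (Quill-1)
Next rejected bid: €102 (not a price — pay-as-bid).
Allocation: Larkspur 3, Quill 1, Verdant 1.

Larkspur 3, Quill 1, Verdant 1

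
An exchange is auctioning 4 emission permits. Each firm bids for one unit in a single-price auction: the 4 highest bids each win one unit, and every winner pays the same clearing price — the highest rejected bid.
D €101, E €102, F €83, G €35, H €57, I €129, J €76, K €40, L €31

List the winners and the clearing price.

Bids ranked high→low: 129 (I), 102 (E), 101 (D), 83 (F), 76 (J), 57 (H), …
The 4 highest are I, E, D, F.
Highest unsuccessful bid: €76 → clearing price.

I, E, D, F; each pays €76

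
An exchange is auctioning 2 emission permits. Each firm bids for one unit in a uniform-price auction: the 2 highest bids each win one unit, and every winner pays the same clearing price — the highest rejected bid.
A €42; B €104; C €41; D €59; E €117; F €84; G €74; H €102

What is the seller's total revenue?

Ordering the bids: 117 (E), 104 (B), 102 (H), 84 (F), …
Winners (2 units): E, B.
Highest unsuccessful bid: €102 → clearing price.
Total revenue = 2 × €102 = €204.

Total revenue: €204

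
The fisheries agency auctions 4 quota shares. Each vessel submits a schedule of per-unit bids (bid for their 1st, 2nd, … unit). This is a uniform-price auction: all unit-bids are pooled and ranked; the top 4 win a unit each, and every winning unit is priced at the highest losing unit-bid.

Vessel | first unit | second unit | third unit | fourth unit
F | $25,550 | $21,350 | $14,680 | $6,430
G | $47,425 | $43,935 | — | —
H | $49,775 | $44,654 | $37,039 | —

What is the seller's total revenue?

Total revenue: $148,156

Pooled unit-bids ranked (top 4): 49,775 (H-1), 47,425 (G-1), 44,654 (H-2), 43,935 (G-2)
First bid not allocated: $37,039.
Allocation: G 2, H 2. Every unit priced at $37,039.
Revenue = 4 × 37,039 = $148,156.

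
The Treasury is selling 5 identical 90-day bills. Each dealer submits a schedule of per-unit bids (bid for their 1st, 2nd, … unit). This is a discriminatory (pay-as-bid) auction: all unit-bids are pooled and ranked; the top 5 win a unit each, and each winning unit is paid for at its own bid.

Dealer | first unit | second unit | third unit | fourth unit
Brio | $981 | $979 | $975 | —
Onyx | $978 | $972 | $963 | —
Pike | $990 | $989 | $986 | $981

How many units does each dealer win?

All unit-bids, highest first — top 5: 990 (Pike-1), 989 (Pike-2), 986 (Pike-3), 981 (Brio-1), 981 (Pike-4)
Next rejected bid: $979 (not a price — pay-as-bid).
Allocation: Brio 1, Pike 4.

Brio 1, Pike 4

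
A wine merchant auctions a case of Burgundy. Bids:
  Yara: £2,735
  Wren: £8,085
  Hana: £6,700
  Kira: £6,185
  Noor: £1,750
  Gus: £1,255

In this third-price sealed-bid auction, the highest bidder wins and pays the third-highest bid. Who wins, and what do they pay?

Sorting bids: 8,085 (Wren) > 6,700 (Hana) > 6,185 (Kira) > 2,735 (Yara) > 1,750 (Noor) > 1,255 (Gus)
Wren wins; payment is bid #3 in the ranking = £6,185.

Wren pays £6,185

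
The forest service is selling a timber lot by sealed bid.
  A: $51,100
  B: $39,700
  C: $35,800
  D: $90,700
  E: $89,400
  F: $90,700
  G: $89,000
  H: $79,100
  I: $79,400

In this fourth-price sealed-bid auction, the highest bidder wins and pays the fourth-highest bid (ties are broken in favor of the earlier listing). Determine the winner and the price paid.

Fourth-price sealed-bid auction: the highest bidder wins and pays the fourth-highest bid.
Bids in order: 90,700 (D) > 90,700 (F) > 89,400 (E) > 89,000 (G) > 79,400 (I) > 79,100 (H) > …
D and F tie at $90,700; tie-break gives it to D.
D wins; payment is bid #4 in the ranking = $89,000.

D pays $89,000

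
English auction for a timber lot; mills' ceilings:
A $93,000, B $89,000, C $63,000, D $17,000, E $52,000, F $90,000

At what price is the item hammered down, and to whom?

Limits ranked: 93,000 (A) > 90,000 (F) > 89,000 (B) > 63,000 (C) > 52,000 (E) > 17,000 (D)
Bidding ends when F exits at $90,000; A takes it.

A wins at $90,000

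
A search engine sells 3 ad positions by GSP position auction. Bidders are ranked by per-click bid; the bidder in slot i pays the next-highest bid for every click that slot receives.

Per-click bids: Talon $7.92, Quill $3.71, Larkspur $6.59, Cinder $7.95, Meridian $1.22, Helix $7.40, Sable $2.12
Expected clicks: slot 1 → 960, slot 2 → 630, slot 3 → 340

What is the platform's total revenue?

Total revenue: $14505.80

Sorting advertisers: $7.95 (Cinder) > $7.92 (Talon) > $7.40 (Helix) > $6.59 (Larkspur) > …
Slot 1: Cinder pays $7.92 × 960 = $7603.20
Slot 2: Talon pays $7.40 × 630 = $4662.00
Slot 3: Helix pays $6.59 × 340 = $2240.60
Total = $14505.80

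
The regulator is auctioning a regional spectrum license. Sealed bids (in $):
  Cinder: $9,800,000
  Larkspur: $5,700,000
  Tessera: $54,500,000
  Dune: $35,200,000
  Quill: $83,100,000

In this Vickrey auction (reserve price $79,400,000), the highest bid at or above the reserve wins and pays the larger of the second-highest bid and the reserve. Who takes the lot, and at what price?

Quill pays $79,400,000

Bids in order: 83,100,000 (Quill) > 54,500,000 (Tessera) > 35,200,000 (Dune) > 9,800,000 (Cinder) > 5,700,000 (Larkspur)
Highest eligible bid: Quill at $83,100,000.
Second-highest bid $54,500,000 is below the reserve $79,400,000, so the reserve binds → payment $79,400,000.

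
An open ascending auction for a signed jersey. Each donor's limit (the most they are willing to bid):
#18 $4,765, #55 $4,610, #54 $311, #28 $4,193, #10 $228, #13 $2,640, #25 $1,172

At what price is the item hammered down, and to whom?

Limits ranked: 4,765 (#18) > 4,610 (#55) > 4,193 (#28) > 2,640 (#13) > 1,172 (#25) > 311 (#54) > …
Bidding ends when #55 exits at $4,610; #18 takes it.

#18 wins at $4,610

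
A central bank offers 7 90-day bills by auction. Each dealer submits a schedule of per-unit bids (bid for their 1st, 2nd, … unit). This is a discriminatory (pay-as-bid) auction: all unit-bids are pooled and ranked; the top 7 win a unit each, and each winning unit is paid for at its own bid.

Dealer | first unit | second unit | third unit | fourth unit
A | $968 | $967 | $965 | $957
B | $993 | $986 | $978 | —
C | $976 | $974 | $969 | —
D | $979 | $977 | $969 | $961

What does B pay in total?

All unit-bids, highest first — top 7: 993 (B-1), 986 (B-2), 979 (D-1), 978 (B-3), 977 (D-2), 976 (C-1), 974 (C-2)
Next rejected bid: $969 (not a price — pay-as-bid).
B's winning unit-bids: 993 + 986 + 978 = $2,957.

B pays $2,957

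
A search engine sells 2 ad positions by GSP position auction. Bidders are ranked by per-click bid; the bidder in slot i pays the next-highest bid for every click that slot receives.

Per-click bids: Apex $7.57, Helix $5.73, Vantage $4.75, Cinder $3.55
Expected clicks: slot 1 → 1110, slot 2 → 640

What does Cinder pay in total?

Cinder pays $0.00

Ranked by bid: $7.57 (Apex) > $5.73 (Helix) > $4.75 (Vantage) > …
Cinder ranks below slot 2 → no slot, pays nothing.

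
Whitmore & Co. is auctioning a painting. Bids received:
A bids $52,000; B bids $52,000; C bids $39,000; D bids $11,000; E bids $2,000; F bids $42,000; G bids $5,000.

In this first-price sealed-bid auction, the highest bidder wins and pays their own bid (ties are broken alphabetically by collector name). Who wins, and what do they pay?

Sorting bids: 52,000 (A) > 52,000 (B) > 42,000 (F) > 39,000 (C) > 11,000 (D) > 5,000 (G) > …
A and B tie at $52,000; tie-break gives it to A.
A is highest → pays own bid, $52,000.

A pays $52,000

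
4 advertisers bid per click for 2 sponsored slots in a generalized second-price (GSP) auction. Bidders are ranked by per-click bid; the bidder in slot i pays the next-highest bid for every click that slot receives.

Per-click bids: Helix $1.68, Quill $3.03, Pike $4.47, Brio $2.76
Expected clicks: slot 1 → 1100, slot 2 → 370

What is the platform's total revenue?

Ranked by bid: $4.47 (Pike) > $3.03 (Quill) > $2.76 (Brio) > …
Slot 1: Pike pays $3.03 × 1100 = $3333.00
Slot 2: Quill pays $2.76 × 370 = $1021.20
Total = $4354.20

Total revenue: $4354.20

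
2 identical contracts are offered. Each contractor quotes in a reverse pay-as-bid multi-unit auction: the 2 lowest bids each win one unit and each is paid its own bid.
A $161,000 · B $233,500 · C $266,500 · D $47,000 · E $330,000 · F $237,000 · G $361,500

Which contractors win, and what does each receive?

Ordering the bids: 47,000 (D), 161,000 (A), 233,500 (B), 237,000 (F), …
Winners (2 units): D, A.
Each winner is paid its own bid: D $47,000, A $161,000.

D $47,000, A $161,000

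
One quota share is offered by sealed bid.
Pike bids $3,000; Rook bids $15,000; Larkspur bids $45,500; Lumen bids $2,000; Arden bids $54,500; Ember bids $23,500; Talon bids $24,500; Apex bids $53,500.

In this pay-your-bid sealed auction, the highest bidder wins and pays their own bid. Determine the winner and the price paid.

Arden pays $54,500

Bids in order: 54,500 (Arden) > 53,500 (Apex) > 45,500 (Larkspur) > 24,500 (Talon) > 23,500 (Ember) > 15,000 (Rook) > …
First-price: Arden pays what they bid, $54,500.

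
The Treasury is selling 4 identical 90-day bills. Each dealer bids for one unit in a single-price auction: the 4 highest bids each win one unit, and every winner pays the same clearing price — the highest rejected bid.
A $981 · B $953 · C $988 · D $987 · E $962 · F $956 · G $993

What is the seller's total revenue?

Ordering the bids: 993 (G), 988 (C), 987 (D), 981 (A), 962 (E), 956 (F), …
The 4 highest are G, C, D, A.
Clearing price = highest rejected bid = $962.
Total revenue = 4 × $962 = $3,848.

Total revenue: $3,848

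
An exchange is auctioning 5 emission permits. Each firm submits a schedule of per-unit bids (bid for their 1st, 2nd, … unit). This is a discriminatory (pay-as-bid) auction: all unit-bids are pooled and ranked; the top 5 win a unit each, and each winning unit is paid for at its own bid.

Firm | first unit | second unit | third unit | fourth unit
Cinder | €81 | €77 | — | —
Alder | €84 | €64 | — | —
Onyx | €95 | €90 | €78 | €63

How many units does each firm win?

Pooled unit-bids ranked (top 5): 95 (Onyx-1), 90 (Onyx-2), 84 (Alder-1), 81 (Cinder-1), 78 (Onyx-3)
Next rejected bid: €77 (not a price — pay-as-bid).
Allocation: Alder 1, Cinder 1, Onyx 3.

Alder 1, Cinder 1, Onyx 3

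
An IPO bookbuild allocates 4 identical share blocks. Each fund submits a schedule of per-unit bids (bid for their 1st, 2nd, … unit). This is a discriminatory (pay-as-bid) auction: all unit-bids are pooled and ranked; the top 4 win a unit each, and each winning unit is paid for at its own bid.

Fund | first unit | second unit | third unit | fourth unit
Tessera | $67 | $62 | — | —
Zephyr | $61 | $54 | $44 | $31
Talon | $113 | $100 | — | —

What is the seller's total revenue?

Total revenue: $342

Pooled unit-bids ranked (top 4): 113 (Talon-1), 100 (Talon-2), 67 (Tessera-1), 62 (Tessera-2)
Next rejected bid: $61 (not a price — pay-as-bid).
Each winning unit pays its own bid.
Revenue = 113 + 100 + 67 + 62 = $342.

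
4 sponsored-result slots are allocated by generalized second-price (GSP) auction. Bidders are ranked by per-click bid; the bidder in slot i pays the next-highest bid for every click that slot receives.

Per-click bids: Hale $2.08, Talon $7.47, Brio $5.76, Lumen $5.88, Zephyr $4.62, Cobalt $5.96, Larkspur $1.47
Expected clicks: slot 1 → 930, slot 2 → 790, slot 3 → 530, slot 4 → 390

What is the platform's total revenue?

Total revenue: $15042.60

Sorting advertisers: $7.47 (Talon) > $5.96 (Cobalt) > $5.88 (Lumen) > $5.76 (Brio) > $4.62 (Zephyr) > …
Slot 1: Talon pays $5.96 × 930 = $5542.80
Slot 2: Cobalt pays $5.88 × 790 = $4645.20
Slot 3: Lumen pays $5.76 × 530 = $3052.80
Slot 4: Brio pays $4.62 × 390 = $1801.80
Total = $15042.60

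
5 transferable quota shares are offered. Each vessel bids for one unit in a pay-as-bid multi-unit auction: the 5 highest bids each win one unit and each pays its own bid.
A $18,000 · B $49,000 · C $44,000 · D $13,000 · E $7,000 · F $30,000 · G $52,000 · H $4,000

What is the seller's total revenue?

Total revenue: $193,000

Bids ranked high→low: 52,000 (G), 49,000 (B), 44,000 (C), 30,000 (F), 18,000 (A), 13,000 (D), 7,000 (E), …
Winners (5 units): G, B, C, F, A.
Total revenue = 52,000 + 49,000 + 44,000 + 30,000 + 18,000 = $193,000.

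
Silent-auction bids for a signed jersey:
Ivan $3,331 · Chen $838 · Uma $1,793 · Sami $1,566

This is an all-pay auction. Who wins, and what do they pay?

All-pay auction: the highest bidder wins the item, but every bidder pays their own bid.
Sorting bids: 3,331 (Ivan) > 1,793 (Uma) > 1,566 (Sami) > 838 (Chen)
Ivan wins with the top bid; all bids are sunk regardless.

Ivan pays $3,331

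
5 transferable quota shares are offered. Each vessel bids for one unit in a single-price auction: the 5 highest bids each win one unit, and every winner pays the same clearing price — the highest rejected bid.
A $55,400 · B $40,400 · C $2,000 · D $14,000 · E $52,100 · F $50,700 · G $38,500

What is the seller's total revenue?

Ordering the bids: 55,400 (A), 52,100 (E), 50,700 (F), 40,400 (B), 38,500 (G), 14,000 (D), 2,000 (C)
Winners (5 units): A, E, F, B, G.
Highest unsuccessful bid: $14,000 → clearing price.
Total revenue = 5 × $14,000 = $70,000.

Total revenue: $70,000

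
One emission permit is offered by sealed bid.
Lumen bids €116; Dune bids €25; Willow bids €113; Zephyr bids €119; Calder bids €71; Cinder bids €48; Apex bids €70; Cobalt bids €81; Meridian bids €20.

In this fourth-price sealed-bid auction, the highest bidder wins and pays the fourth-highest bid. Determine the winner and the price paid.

Zephyr pays €81

Sorting bids: 119 (Zephyr) > 116 (Lumen) > 113 (Willow) > 81 (Cobalt) > 71 (Calder) > 70 (Apex) > …
Zephyr wins; payment is bid #4 in the ranking = €81.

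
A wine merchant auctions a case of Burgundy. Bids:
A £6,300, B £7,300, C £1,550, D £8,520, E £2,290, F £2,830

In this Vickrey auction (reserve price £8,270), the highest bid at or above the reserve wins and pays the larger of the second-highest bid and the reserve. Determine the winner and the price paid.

D pays £8,270

Vickrey auction (reserve price £8,270): the highest bid at or above the reserve wins and pays the larger of the second-highest bid and the reserve.
Bids in order: 8,520 (D) > 7,300 (B) > 6,300 (A) > 2,830 (F) > 2,290 (E) > 1,550 (C)
D has the top bid at or above the reserve (£8,520).
Second-highest bid £7,300 is below the reserve £8,270, so the reserve binds → payment £8,270.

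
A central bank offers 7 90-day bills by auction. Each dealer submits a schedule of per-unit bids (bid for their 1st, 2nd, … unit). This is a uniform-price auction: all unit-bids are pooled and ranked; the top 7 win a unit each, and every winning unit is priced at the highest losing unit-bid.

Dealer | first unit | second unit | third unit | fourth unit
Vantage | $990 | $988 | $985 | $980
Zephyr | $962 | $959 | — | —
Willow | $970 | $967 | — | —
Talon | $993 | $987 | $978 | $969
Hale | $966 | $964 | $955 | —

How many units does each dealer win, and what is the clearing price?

Talon 3, Vantage 4; clearing price $970

Pooled unit-bids ranked (top 7): 993 (Talon-1), 990 (Vantage-1), 988 (Vantage-2), 987 (Talon-2), 985 (Vantage-3), 980 (Vantage-4), 978 (Talon-3)
Highest rejected unit-bid = $970.
Allocation: Talon 3, Vantage 4.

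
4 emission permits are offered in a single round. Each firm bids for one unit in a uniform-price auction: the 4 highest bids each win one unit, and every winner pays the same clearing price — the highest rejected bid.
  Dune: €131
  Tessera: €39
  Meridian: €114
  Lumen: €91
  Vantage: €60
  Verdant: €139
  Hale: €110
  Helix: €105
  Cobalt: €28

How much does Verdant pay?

Bids ranked high→low: 139 (Verdant), 131 (Dune), 114 (Meridian), 110 (Hale), 105 (Helix), 91 (Lumen), …
Winners (4 units): Verdant, Dune, Meridian, Hale.
Clearing price = highest rejected bid = €105.
Verdant wins → pays €105.

Verdant pays €105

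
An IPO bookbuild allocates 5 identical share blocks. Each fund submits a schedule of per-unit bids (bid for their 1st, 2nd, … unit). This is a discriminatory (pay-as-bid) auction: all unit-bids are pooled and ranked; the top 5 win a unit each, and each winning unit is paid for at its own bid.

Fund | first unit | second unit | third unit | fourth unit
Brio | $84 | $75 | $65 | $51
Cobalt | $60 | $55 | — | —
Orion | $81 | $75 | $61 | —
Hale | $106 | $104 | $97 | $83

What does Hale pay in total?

Hale pays $390

Merging the schedules and taking the best 5: 106 (Hale-1), 104 (Hale-2), 97 (Hale-3), 84 (Brio-1), 83 (Hale-4)
Next rejected bid: $81 (not a price — pay-as-bid).
Hale's winning unit-bids: 106 + 104 + 97 + 83 = $390.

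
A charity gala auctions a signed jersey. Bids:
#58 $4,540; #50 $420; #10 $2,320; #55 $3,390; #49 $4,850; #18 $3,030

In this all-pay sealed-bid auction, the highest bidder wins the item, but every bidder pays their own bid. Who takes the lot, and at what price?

#49 pays $4,850

Bids ranked: 4,850 (#49) > 4,540 (#58) > 3,390 (#55) > 3,030 (#18) > 2,320 (#10) > 420 (#50)
#49 wins with the top bid; all bids are sunk regardless.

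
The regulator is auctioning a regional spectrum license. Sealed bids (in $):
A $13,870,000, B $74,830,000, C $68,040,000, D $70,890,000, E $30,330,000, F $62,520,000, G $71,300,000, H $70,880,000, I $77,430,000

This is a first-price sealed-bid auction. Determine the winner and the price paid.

I pays $77,430,000

First-price sealed-bid auction: the highest bidder wins and pays their own bid.
Bids in order: 77,430,000 (I) > 74,830,000 (B) > 71,300,000 (G) > 70,890,000 (D) > 70,880,000 (H) > 68,040,000 (C) > …
First-price: I pays what they bid, $77,430,000.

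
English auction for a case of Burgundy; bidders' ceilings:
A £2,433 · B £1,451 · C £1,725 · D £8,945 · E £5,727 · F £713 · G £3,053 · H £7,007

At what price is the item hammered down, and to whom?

D wins at £7,007

Limits ranked: 8,945 (D) > 7,007 (H) > 5,727 (E) > 3,053 (G) > 2,433 (A) > 1,725 (C) > …
Bidding ends when H exits at £7,007; D takes it.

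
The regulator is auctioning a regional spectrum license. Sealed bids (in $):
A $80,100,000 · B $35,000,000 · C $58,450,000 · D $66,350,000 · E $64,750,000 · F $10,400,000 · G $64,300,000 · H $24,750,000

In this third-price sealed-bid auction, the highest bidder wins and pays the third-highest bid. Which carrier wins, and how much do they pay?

A pays $64,750,000

Sorting bids: 80,100,000 (A) > 66,350,000 (D) > 64,750,000 (E) > 64,300,000 (G) > 58,450,000 (C) > 35,000,000 (B) > …
A is highest; pays the third-highest bid, $64,750,000.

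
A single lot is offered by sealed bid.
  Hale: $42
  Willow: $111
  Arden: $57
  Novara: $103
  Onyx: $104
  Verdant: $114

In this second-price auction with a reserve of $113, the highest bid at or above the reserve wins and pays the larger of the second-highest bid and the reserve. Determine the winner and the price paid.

Verdant pays $113

Bids ranked: 114 (Verdant) > 111 (Willow) > 104 (Onyx) > 103 (Novara) > 57 (Arden) > 42 (Hale)
Verdant has the top bid at or above the reserve ($114).
max(second-highest $111, reserve $113) = $113.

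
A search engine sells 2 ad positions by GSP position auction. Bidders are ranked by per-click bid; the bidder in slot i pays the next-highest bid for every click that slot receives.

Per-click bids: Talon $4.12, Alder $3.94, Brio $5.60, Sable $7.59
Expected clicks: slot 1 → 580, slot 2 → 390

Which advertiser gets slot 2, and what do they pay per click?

Brio; $4.12 per click

Ranked by bid: $7.59 (Sable) > $5.60 (Brio) > $4.12 (Talon) > …
Slot 2 goes to the second-ranked bidder, Brio, who pays the next bid down: $4.12/click.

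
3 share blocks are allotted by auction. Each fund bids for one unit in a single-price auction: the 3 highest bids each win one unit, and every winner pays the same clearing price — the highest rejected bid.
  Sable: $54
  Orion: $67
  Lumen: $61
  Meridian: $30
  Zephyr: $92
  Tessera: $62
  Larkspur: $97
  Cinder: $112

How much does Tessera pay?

Bids ranked high→low: 112 (Cinder), 97 (Larkspur), 92 (Zephyr), 67 (Orion), 62 (Tessera), …
Winners (3 units): Cinder, Larkspur, Zephyr.
Clearing price = highest rejected bid = $67.
Tessera does not win → pays $0.

Tessera pays $0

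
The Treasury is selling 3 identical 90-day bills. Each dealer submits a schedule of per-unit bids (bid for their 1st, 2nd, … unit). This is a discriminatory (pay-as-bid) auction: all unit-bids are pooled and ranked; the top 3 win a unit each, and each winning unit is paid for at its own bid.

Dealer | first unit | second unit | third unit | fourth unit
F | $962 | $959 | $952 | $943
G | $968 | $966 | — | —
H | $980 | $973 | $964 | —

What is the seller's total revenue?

Pooled unit-bids ranked (top 3): 980 (H-1), 973 (H-2), 968 (G-1)
Next rejected bid: $966 (not a price — pay-as-bid).
Each winning unit pays its own bid.
Revenue = 980 + 973 + 968 = $2,921.

Total revenue: $2,921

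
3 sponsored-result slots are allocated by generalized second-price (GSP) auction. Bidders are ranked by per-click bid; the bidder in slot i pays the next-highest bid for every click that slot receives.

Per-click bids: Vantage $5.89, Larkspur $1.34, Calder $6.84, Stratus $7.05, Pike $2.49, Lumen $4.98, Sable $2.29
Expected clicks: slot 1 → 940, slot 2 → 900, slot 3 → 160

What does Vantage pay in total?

Vantage pays $796.80

Sorting advertisers: $7.05 (Stratus) > $6.84 (Calder) > $5.89 (Vantage) > $4.98 (Lumen) > …
Vantage holds slot 3 → pays next bid $4.98 × 160 clicks = $796.80.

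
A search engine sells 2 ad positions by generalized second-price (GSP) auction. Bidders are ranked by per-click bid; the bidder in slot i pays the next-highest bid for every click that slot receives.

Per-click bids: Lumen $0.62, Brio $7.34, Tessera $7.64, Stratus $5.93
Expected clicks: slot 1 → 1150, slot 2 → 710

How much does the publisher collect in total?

Per-click bids in order: $7.64 (Tessera) > $7.34 (Brio) > $5.93 (Stratus) > …
Slot 1: Tessera pays $7.34 × 1150 = $8441.00
Slot 2: Brio pays $5.93 × 710 = $4210.30
Total = $12651.30

Total revenue: $12651.30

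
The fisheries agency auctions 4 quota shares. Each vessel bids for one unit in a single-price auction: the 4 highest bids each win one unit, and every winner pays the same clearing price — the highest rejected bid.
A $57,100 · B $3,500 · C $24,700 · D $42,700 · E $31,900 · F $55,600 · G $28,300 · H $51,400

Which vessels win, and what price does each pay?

Ordering the bids: 57,100 (A), 55,600 (F), 51,400 (H), 42,700 (D), 31,900 (E), 28,300 (G), …
Top 4: A, F, H, D.
Clearing price = highest rejected bid = $31,900.

A, F, H, D; each pays $31,900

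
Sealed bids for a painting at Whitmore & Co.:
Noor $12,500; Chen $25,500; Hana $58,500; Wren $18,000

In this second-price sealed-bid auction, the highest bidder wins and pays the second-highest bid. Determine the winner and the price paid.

Rule: the highest bidder wins and pays the second-highest bid.
Sorting bids: 58,500 (Hana) > 25,500 (Chen) > 18,000 (Wren) > 12,500 (Noor)
Hana is highest; pays the second-highest bid, $25,500.

Hana pays $25,500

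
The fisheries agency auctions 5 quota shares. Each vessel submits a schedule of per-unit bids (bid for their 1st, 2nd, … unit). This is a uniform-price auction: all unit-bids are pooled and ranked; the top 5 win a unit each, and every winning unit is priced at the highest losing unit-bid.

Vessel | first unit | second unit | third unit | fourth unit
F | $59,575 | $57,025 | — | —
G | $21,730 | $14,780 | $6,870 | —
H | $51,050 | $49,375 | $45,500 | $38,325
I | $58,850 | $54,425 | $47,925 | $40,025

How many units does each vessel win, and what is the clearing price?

All unit-bids, highest first — top 5: 59,575 (F-1), 58,850 (I-1), 57,025 (F-2), 54,425 (I-2), 51,050 (H-1)
Highest rejected unit-bid = $49,375.
Allocation: F 2, H 1, I 2.

F 2, H 1, I 2; clearing price $49,375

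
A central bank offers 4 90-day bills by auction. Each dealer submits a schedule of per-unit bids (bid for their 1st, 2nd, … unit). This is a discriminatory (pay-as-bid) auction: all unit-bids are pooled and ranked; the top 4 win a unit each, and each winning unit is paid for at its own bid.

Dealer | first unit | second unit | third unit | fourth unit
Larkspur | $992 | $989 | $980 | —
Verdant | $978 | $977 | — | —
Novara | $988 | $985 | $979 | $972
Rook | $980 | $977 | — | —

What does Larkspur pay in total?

Pooled unit-bids ranked (top 4): 992 (Larkspur-1), 989 (Larkspur-2), 988 (Novara-1), 985 (Novara-2)
Next rejected bid: $980 (not a price — pay-as-bid).
Larkspur's winning unit-bids: 992 + 989 = $1,981.

Larkspur pays $1,981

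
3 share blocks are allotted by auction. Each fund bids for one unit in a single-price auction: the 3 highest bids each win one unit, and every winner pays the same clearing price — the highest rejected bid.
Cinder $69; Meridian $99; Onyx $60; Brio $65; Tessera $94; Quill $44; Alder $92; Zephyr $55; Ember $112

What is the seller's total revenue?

Total revenue: $276

Bids ranked high→low: 112 (Ember), 99 (Meridian), 94 (Tessera), 92 (Alder), 69 (Cinder), …
The 3 highest are Ember, Meridian, Tessera.
Highest unsuccessful bid: $92 → clearing price.
Total revenue = 3 × $92 = $276.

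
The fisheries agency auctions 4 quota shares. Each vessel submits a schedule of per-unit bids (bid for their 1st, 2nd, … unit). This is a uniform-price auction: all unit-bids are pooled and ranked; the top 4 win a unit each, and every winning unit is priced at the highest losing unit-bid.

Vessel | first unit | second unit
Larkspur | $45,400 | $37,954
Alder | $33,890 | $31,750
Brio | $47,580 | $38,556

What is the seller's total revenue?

Total revenue: $135,560

All unit-bids, highest first — top 4: 47,580 (Brio-1), 45,400 (Larkspur-1), 38,556 (Brio-2), 37,954 (Larkspur-2)
Highest rejected unit-bid = $33,890.
Allocation: Brio 2, Larkspur 2. Every unit priced at $33,890.
Revenue = 4 × 33,890 = $135,560.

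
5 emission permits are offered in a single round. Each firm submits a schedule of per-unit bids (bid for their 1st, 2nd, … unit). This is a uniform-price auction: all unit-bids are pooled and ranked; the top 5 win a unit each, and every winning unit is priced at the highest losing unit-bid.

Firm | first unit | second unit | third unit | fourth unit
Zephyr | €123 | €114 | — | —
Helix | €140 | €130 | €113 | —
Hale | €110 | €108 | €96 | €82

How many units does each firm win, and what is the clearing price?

Helix 3, Zephyr 2; clearing price €110

Pooled unit-bids ranked (top 5): 140 (Helix-1), 130 (Helix-2), 123 (Zephyr-1), 114 (Zephyr-2), 113 (Helix-3)
First bid not allocated: €110.
Allocation: Helix 3, Zephyr 2.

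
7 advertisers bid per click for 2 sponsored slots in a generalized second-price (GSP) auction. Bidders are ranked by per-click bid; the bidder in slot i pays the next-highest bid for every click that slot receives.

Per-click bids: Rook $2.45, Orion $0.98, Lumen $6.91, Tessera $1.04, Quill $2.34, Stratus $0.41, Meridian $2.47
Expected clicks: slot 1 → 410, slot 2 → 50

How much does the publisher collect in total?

Sorting advertisers: $6.91 (Lumen) > $2.47 (Meridian) > $2.45 (Rook) > …
Slot 1: Lumen pays $2.47 × 410 = $1012.70
Slot 2: Meridian pays $2.45 × 50 = $122.50
Total = $1135.20

Total revenue: $1135.20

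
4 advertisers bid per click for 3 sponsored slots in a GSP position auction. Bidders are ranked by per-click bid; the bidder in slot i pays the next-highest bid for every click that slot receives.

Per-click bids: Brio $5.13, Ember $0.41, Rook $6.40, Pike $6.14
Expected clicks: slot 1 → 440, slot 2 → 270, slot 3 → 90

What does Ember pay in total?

Sorting advertisers: $6.40 (Rook) > $6.14 (Pike) > $5.13 (Brio) > $0.41 (Ember)
Ember ranks below slot 3 → no slot, pays nothing.

Ember pays $0.00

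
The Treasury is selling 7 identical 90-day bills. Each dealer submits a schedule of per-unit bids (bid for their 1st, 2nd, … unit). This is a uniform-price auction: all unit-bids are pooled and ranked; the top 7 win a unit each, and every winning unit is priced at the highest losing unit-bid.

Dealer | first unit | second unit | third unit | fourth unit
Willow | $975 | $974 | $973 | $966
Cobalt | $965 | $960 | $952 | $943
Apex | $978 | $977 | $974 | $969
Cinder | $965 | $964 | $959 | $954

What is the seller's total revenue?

Pooled unit-bids ranked (top 7): 978 (Apex-1), 977 (Apex-2), 975 (Willow-1), 974 (Willow-2), 974 (Apex-3), 973 (Willow-3), 969 (Apex-4)
The (k+1)-th unit-bid is $966.
Allocation: Apex 4, Willow 3. Every unit priced at $966.
Revenue = 7 × 966 = $6,762.

Total revenue: $6,762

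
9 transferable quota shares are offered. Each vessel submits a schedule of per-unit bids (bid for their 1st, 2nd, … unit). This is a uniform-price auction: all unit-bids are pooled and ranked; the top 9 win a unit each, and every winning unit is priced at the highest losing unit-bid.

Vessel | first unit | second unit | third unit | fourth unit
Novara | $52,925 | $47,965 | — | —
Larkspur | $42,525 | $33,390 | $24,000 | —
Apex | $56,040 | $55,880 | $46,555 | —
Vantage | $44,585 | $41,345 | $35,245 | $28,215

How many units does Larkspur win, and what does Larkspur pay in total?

Larkspur: 1 unit, pays $33,390

Pooled unit-bids ranked (top 9): 56,040 (Apex-1), 55,880 (Apex-2), 52,925 (Novara-1), 47,965 (Novara-2), 46,555 (Apex-3), 44,585 (Vantage-1), 42,525 (Larkspur-1), 41,345 (Vantage-2), 35,245 (Vantage-3)
First bid not allocated: $33,390.
Larkspur wins 1 unit(s) at $33,390 each.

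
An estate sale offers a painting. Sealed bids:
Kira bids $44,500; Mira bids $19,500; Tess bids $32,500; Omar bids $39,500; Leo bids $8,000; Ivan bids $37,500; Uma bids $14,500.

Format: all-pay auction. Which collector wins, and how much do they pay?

Kira pays $44,500

Bids in order: 44,500 (Kira) > 39,500 (Omar) > 37,500 (Ivan) > 32,500 (Tess) > 19,500 (Mira) > 14,500 (Uma) > …
Kira wins with the top bid; all bids are sunk regardless.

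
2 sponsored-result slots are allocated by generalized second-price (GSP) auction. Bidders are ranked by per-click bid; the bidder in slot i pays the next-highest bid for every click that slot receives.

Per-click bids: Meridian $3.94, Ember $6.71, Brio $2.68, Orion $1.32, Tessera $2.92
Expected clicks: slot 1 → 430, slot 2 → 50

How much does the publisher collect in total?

Sorting advertisers: $6.71 (Ember) > $3.94 (Meridian) > $2.92 (Tessera) > …
Slot 1: Ember pays $3.94 × 430 = $1694.20
Slot 2: Meridian pays $2.92 × 50 = $146.00
Total = $1840.20

Total revenue: $1840.20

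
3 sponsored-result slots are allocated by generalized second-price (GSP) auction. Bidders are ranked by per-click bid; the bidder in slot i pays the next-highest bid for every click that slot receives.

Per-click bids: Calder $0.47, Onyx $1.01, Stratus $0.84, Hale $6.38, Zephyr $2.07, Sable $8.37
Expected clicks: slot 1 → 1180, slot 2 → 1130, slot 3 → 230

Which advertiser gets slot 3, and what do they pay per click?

Zephyr; $1.01 per click

Ranked by bid: $8.37 (Sable) > $6.38 (Hale) > $2.07 (Zephyr) > $1.01 (Onyx) > …
Slot 3 goes to the third-ranked bidder, Zephyr, who pays the next bid down: $1.01/click.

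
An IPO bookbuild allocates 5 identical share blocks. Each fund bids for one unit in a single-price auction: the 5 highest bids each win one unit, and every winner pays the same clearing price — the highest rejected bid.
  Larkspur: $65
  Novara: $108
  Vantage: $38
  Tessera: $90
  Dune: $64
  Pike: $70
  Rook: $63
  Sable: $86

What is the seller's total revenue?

Total revenue: $320

Ordering the bids: 108 (Novara), 90 (Tessera), 86 (Sable), 70 (Pike), 65 (Larkspur), 64 (Dune), 63 (Rook), …
Winners (5 units): Novara, Tessera, Sable, Pike, Larkspur.
Highest unsuccessful bid: $64 → clearing price.
Total revenue = 5 × $64 = $320.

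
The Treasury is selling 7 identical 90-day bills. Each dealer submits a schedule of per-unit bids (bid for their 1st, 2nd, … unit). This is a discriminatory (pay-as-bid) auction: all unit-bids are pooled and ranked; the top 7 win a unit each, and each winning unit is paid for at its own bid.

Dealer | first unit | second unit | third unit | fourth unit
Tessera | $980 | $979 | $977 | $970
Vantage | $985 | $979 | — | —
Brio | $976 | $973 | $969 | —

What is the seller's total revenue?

Merging the schedules and taking the best 7: 985 (Vantage-1), 980 (Tessera-1), 979 (Tessera-2), 979 (Vantage-2), 977 (Tessera-3), 976 (Brio-1), 973 (Brio-2)
Next rejected bid: $970 (not a price — pay-as-bid).
Each winning unit pays its own bid.
Revenue = 985 + 980 + 979 + 979 + 977 + 976 + 973 = $6,849.

Total revenue: $6,849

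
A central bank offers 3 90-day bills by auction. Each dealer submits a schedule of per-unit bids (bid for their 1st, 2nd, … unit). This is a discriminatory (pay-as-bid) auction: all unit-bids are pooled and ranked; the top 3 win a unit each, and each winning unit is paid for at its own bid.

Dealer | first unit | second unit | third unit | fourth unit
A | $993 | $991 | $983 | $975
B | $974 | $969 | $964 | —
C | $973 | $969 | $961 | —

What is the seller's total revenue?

Merging the schedules and taking the best 3: 993 (A-1), 991 (A-2), 983 (A-3)
Next rejected bid: $975 (not a price — pay-as-bid).
Each winning unit pays its own bid.
Revenue = 993 + 991 + 983 = $2,967.

Total revenue: $2,967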